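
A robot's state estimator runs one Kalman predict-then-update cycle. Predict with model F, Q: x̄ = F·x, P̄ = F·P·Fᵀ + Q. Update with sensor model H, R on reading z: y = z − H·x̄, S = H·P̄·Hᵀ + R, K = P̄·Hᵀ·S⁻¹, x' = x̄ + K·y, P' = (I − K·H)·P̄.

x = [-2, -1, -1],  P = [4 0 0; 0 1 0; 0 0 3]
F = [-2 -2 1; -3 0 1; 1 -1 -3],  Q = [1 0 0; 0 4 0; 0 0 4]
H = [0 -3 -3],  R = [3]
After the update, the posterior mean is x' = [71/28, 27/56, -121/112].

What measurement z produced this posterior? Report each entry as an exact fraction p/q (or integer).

x̄ = F·x = [5, 5, 2]
P̄ = F·P·Fᵀ + Q = [24 27 -15; 27 43 -21; -15 -21 36]
S = H·P̄·Hᵀ + R = [336]
K = P̄·Hᵀ·S⁻¹ = [-3/28; -11/56; -15/112]
x' − x̄ = [-69/28, -253/56, -345/112] = K·y
y = (KᵀK)⁻¹·Kᵀ·(x' − x̄) = [23]
z = y + H·x̄ = [23] + [-21] = [2]

z = [2]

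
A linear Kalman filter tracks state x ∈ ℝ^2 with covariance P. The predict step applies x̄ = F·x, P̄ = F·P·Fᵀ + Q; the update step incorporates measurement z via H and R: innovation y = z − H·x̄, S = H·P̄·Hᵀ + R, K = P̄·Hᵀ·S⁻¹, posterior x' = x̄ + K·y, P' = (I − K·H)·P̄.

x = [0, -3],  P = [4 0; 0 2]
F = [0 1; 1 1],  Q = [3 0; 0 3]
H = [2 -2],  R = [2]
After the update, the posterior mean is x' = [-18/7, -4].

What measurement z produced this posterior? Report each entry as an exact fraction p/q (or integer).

x̄ = F·x = [-3, -3]
P̄ = F·P·Fᵀ + Q = [5 2; 2 9]
S = H·P̄·Hᵀ + R = [42]
K = P̄·Hᵀ·S⁻¹ = [1/7; -1/3]
x' − x̄ = [3/7, -1] = K·y
y = (KᵀK)⁻¹·Kᵀ·(x' − x̄) = [3]
z = y + H·x̄ = [3] + [0] = [3]

z = [3]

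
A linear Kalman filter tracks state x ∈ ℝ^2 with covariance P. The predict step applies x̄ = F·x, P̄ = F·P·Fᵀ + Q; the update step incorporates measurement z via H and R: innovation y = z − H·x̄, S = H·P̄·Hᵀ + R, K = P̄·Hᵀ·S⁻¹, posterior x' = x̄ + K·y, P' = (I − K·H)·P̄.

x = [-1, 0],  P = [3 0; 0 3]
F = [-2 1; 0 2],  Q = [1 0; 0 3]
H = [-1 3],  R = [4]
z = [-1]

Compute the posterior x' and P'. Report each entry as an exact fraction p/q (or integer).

x̄ = F·x = [2, 0]
P̄ = F·P·Fᵀ + Q = [16 6; 6 15]
y = z − H·x̄ = [1]
S = H·P̄·Hᵀ + R = [119]
K = P̄·Hᵀ·S⁻¹ = [2/119; 39/119]
x' = x̄ + K·y = [240/119, 39/119]
P' = (I − K·H)·P̄ = [1900/119 636/119; 636/119 264/119]

x' = [240/119, 39/119]
P' = [1900/119 636/119; 636/119 264/119]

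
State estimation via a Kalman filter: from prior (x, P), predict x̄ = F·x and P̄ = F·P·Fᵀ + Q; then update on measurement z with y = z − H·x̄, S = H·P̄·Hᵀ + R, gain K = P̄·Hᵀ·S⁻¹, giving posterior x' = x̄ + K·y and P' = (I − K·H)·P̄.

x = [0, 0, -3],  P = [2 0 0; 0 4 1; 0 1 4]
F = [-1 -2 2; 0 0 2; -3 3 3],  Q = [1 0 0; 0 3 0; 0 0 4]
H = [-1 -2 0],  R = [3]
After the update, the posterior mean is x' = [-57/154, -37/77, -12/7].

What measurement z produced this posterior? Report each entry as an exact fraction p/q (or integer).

z = [1]

x̄ = F·x = [-6, -6, -9]
P̄ = F·P·Fᵀ + Q = [27 12 6; 12 19 30; 6 30 112]
S = H·P̄·Hᵀ + R = [154]
K = P̄·Hᵀ·S⁻¹ = [-51/154; -25/77; -3/7]
x' − x̄ = [867/154, 425/77, 51/7] = K·y
y = (KᵀK)⁻¹·Kᵀ·(x' − x̄) = [-17]
z = y + H·x̄ = [-17] + [18] = [1]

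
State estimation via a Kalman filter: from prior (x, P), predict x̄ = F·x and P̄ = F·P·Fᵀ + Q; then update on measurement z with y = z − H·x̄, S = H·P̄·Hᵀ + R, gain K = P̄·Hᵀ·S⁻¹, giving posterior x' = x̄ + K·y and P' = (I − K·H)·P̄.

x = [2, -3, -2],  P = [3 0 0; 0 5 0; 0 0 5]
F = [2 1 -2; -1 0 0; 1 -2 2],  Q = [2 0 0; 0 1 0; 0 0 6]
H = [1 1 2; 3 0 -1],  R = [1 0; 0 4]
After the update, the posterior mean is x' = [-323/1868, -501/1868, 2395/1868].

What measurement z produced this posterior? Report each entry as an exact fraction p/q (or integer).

z = [2, -2]

x̄ = F·x = [5, -2, 4]
P̄ = F·P·Fᵀ + Q = [39 -6 -24; -6 4 -3; -24 -3 49]
S = H·P̄·Hᵀ + R = [120 -116; -116 548]
K = P̄·Hᵀ·S⁻¹ = [1017/6538 3795/13076; -1531/13076 -341/6538; 3109/6538 -1571/13076]
x' − x̄ = [-9663/1868, 3235/1868, -5077/1868] = K·y
y = (KᵀK)⁻¹·Kᵀ·(x' − x̄) = [-9, -13]
z = y + H·x̄ = [-9, -13] + [11, 11] = [2, -2]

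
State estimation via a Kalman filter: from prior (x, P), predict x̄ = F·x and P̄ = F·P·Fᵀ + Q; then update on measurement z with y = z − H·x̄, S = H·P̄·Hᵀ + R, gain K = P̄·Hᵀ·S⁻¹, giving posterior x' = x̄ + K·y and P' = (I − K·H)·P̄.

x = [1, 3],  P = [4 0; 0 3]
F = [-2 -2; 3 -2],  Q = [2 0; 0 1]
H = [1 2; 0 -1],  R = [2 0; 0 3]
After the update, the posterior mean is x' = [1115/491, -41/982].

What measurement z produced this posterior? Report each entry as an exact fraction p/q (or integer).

z = [3, 2]

x̄ = F·x = [-8, -3]
P̄ = F·P·Fᵀ + Q = [30 -12; -12 49]
S = H·P̄·Hᵀ + R = [180 -86; -86 52]
K = P̄·Hᵀ·S⁻¹ = [336/491 669/491; 129/982 -356/491]
x' − x̄ = [5043/491, 2905/982] = K·y
y = (KᵀK)⁻¹·Kᵀ·(x' − x̄) = [17, -1]
z = y + H·x̄ = [17, -1] + [-14, 3] = [3, 2]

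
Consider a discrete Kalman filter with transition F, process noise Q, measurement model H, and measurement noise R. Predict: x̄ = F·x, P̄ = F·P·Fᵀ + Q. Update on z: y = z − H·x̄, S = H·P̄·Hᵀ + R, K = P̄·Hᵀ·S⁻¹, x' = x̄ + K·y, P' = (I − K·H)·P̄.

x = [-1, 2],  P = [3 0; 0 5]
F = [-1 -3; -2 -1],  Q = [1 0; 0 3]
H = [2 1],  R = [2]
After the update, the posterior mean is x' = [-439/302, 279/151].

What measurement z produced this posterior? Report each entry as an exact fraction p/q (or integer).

z = [-1]

x̄ = F·x = [-5, 0]
P̄ = F·P·Fᵀ + Q = [49 21; 21 20]
S = H·P̄·Hᵀ + R = [302]
K = P̄·Hᵀ·S⁻¹ = [119/302; 31/151]
x' − x̄ = [1071/302, 279/151] = K·y
y = (KᵀK)⁻¹·Kᵀ·(x' − x̄) = [9]
z = y + H·x̄ = [9] + [-10] = [-1]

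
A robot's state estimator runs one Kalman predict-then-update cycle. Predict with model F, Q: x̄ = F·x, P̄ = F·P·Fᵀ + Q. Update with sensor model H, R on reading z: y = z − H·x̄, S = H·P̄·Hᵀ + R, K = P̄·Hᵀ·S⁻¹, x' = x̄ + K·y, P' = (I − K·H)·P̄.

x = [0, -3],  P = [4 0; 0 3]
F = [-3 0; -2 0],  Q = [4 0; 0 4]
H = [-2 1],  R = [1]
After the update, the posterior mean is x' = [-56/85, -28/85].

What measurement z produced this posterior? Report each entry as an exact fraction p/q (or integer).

x̄ = F·x = [0, 0]
P̄ = F·P·Fᵀ + Q = [40 24; 24 20]
S = H·P̄·Hᵀ + R = [85]
K = P̄·Hᵀ·S⁻¹ = [-56/85; -28/85]
x' − x̄ = [-56/85, -28/85] = K·y
y = (KᵀK)⁻¹·Kᵀ·(x' − x̄) = [1]
z = y + H·x̄ = [1] + [0] = [1]

z = [1]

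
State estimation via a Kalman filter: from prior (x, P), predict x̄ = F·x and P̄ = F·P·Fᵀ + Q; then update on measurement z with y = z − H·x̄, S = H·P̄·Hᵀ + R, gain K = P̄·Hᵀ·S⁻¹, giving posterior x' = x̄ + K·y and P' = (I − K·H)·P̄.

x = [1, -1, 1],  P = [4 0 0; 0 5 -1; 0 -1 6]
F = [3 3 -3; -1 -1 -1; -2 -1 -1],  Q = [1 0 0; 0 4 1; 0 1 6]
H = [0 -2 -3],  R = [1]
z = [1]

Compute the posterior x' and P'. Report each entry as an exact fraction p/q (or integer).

x' = [-753/188, 13/141, -75/188]
P' = [26765/188 171/47 -465/188; 171/47 461/141 -100/47; -465/188 -100/47 281/188]

x̄ = F·x = [-3, -1, -2]
P̄ = F·P·Fᵀ + Q = [154 -9 -21; -9 17 18; -21 18 31]
y = z − H·x̄ = [-7]
S = H·P̄·Hᵀ + R = [564]
K = P̄·Hᵀ·S⁻¹ = [27/188; -22/141; -43/188]
x' = x̄ + K·y = [-753/188, 13/141, -75/188]
P' = (I − K·H)·P̄ = [26765/188 171/47 -465/188; 171/47 461/141 -100/47; -465/188 -100/47 281/188]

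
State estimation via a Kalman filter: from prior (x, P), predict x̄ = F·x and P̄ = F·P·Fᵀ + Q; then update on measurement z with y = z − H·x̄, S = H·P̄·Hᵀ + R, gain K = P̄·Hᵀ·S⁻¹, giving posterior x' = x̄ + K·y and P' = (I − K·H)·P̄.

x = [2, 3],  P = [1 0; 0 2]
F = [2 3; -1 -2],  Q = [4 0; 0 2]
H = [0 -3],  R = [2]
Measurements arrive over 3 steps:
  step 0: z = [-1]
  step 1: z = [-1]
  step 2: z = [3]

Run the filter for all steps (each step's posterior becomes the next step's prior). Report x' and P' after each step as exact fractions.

step 0: x' = [263/101, 17/101], P' = [862/101 -28/101; -28/101 22/101]
step 1: x' = [2857/4781, 1263/4781], P' = [53034/4781 -1660/4781; -1660/4781 1040/4781]
step 2: x' = [490157/275303, -39415/39329], P' = [3166292/275303 -14384/39329; -14384/39329 8588/39329]

step 0: x̄ = F·x = [13, -8]
step 0: P̄ = F·P·Fᵀ + Q = [26 -14; -14 11]
step 0: y = z − H·x̄ = [-25]
step 0: S = H·P̄·Hᵀ + R = [101]
step 0: K = P̄·Hᵀ·S⁻¹ = [42/101; -33/101]
step 0: x' = x̄ + K·y = [263/101, 17/101]
step 0: P' = (I − K·H)·P̄ = [862/101 -28/101; -28/101 22/101]
step 1: x̄ = F·x = [577/101, -297/101]
step 1: P̄ = F·P·Fᵀ + Q = [3714/101 -1660/101; -1660/101 1040/101]
step 1: y = z − H·x̄ = [-992/101]
step 1: S = H·P̄·Hᵀ + R = [9562/101]
step 1: K = P̄·Hᵀ·S⁻¹ = [2490/4781; -1560/4781]
step 1: x' = x̄ + K·y = [2857/4781, 1263/4781]
step 1: P' = (I − K·H)·P̄ = [53034/4781 -1660/4781; -1660/4781 1040/4781]
step 2: x̄ = F·x = [9503/4781, -769/683]
step 2: P̄ = F·P·Fᵀ + Q = [220700/4781 -14384/683; -14384/683 8588/683]
step 2: y = z − H·x̄ = [-258/683]
step 2: S = H·P̄·Hᵀ + R = [78658/683]
step 2: K = P̄·Hᵀ·S⁻¹ = [21576/39329; -12882/39329]
step 2: x' = x̄ + K·y = [490157/275303, -39415/39329]
step 2: P' = (I − K·H)·P̄ = [3166292/275303 -14384/39329; -14384/39329 8588/39329]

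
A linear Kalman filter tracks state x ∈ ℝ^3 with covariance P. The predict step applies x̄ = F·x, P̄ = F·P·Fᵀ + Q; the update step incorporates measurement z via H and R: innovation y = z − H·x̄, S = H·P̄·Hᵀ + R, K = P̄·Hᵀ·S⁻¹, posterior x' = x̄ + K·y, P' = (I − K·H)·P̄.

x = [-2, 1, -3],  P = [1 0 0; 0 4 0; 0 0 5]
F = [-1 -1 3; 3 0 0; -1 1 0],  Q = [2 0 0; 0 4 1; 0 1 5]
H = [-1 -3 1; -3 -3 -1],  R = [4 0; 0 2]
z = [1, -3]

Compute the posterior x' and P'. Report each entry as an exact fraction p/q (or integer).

x̄ = F·x = [-8, -6, 3]
P̄ = F·P·Fᵀ + Q = [52 -3 -3; -3 13 -2; -3 -2 10]
y = z − H·x̄ = [-28, -42]
S = H·P̄·Hᵀ + R = [183 233; 233 513]
K = P̄·Hᵀ·S⁻¹ = [4977/19795 -7817/19795; -1297/3959 373/3959; 4291/19795 -1756/19795]
x' = x̄ + K·y = [30598/19795, -3104/3959, 12989/19795]
P' = (I − K·H)·P̄ = [132634/19795 -17827/3959 -114863/19795; -17827/3959 12625/3959 14860/3959; -114863/19795 14860/3959 125201/19795]

x' = [30598/19795, -3104/3959, 12989/19795]
P' = [132634/19795 -17827/3959 -114863/19795; -17827/3959 12625/3959 14860/3959; -114863/19795 14860/3959 125201/19795]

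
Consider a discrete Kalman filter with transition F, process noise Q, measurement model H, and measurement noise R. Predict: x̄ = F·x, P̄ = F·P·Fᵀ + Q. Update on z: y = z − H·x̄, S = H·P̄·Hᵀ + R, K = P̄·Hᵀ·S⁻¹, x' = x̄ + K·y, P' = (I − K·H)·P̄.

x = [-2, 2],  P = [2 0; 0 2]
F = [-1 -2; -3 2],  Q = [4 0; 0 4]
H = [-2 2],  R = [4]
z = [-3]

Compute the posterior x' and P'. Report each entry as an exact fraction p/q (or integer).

x' = [118/49, 58/49]
P' = [430/49 414/49; 414/49 446/49]

x̄ = F·x = [-2, 10]
P̄ = F·P·Fᵀ + Q = [14 -2; -2 30]
y = z − H·x̄ = [-27]
S = H·P̄·Hᵀ + R = [196]
K = P̄·Hᵀ·S⁻¹ = [-8/49; 16/49]
x' = x̄ + K·y = [118/49, 58/49]
P' = (I − K·H)·P̄ = [430/49 414/49; 414/49 446/49]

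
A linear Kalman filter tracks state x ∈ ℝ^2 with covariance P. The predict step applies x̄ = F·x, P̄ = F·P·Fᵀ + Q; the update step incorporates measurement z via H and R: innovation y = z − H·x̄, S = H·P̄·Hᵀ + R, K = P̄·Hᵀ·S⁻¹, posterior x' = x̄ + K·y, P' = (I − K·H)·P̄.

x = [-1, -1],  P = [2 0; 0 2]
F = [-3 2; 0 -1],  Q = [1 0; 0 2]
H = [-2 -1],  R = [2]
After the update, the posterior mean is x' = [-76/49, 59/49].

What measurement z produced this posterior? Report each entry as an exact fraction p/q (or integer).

z = [2]

x̄ = F·x = [1, 1]
P̄ = F·P·Fᵀ + Q = [27 -4; -4 4]
S = H·P̄·Hᵀ + R = [98]
K = P̄·Hᵀ·S⁻¹ = [-25/49; 2/49]
x' − x̄ = [-125/49, 10/49] = K·y
y = (KᵀK)⁻¹·Kᵀ·(x' − x̄) = [5]
z = y + H·x̄ = [5] + [-3] = [2]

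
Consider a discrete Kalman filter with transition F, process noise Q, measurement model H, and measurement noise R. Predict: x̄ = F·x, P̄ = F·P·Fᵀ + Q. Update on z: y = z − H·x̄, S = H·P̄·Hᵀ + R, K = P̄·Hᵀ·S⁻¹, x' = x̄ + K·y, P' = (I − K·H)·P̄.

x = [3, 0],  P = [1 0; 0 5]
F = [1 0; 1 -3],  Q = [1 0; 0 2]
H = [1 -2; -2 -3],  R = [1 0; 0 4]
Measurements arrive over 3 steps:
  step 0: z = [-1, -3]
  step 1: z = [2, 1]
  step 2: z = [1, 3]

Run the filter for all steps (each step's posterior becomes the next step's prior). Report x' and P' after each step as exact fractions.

step 0: x' = [1853/1957, 1487/1957], P' = [2383/5871 194/5871; 194/5871 952/5871]
step 1: x' = [353444/519143, -381409/519143], P' = [775891/2076572 33317/1038286; 33317/1038286 80959/519143]
step 2: x' = [-120383479/708114484, -27607869/50579606], P' = [263041777/708114484 1602465/50579606; 1602465/50579606 562741/3612829]

step 0: x̄ = F·x = [3, 3]
step 0: P̄ = F·P·Fᵀ + Q = [2 1; 1 48]
step 0: y = z − H·x̄ = [2, 12]
step 0: S = H·P̄·Hᵀ + R = [191 285; 285 456]
step 0: K = P̄·Hᵀ·S⁻¹ = [35/103 -1337/5871; -30/103 -811/5871]
step 0: x' = x̄ + K·y = [1853/1957, 1487/1957]
step 0: P' = (I − K·H)·P̄ = [2383/5871 194/5871; 194/5871 952/5871]
step 1: x̄ = F·x = [1853/1957, -2608/1957]
step 1: P̄ = F·P·Fᵀ + Q = [8254/5871 1801/5871; 1801/5871 21529/5871]
step 1: y = z − H·x̄ = [-3155/1957, -2161/1957]
step 1: S = H·P̄·Hᵀ + R = [93037/5871 114467/5871; 114467/5871 271873/5871]
step 1: K = P̄·Hᵀ·S⁻¹ = [642623/2076572 -437921/2076572; -290519/1038286 -138097/1038286]
step 1: x' = x̄ + K·y = [353444/519143, -381409/519143]
step 1: P' = (I − K·H)·P̄ = [775891/2076572 33317/1038286; 33317/1038286 80959/519143]
step 2: x̄ = F·x = [353444/519143, 1497671/519143]
step 2: P̄ = F·P·Fᵀ + Q = [2852463/2076572 575989/2076572; 575989/2076572 7443755/2076572]
step 2: y = z − H·x̄ = [3161041/519143, 6757330/519143]
step 2: S = H·P̄·Hᵀ + R = [32400099/2076572 39533593/2076572; 39533593/2076572 93621803/2076572]
step 2: K = P̄·Hᵀ·S⁻¹ = [19833887/64374044 -148346771/708114484; -1286753/4598146 -6710013/50579606]
step 2: x' = x̄ + K·y = [-120383479/708114484, -27607869/50579606]
step 2: P' = (I − K·H)·P̄ = [263041777/708114484 1602465/50579606; 1602465/50579606 562741/3612829]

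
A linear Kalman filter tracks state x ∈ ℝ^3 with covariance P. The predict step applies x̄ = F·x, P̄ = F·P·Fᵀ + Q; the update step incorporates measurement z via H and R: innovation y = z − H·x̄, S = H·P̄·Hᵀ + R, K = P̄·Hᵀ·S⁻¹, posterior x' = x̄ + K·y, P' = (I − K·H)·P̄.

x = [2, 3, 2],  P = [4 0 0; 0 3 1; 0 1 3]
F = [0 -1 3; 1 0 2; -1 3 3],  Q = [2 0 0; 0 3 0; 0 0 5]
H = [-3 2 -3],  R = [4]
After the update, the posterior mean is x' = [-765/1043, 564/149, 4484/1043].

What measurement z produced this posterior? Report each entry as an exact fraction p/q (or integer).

x̄ = F·x = [3, 6, 13]
P̄ = F·P·Fᵀ + Q = [26 16 24; 16 19 20; 24 20 81]
S = H·P̄·Hᵀ + R = [1043]
K = P̄·Hᵀ·S⁻¹ = [-118/1043; -10/149; -275/1043]
x' − x̄ = [-3894/1043, -330/149, -9075/1043] = K·y
y = (KᵀK)⁻¹·Kᵀ·(x' − x̄) = [33]
z = y + H·x̄ = [33] + [-36] = [-3]

z = [-3]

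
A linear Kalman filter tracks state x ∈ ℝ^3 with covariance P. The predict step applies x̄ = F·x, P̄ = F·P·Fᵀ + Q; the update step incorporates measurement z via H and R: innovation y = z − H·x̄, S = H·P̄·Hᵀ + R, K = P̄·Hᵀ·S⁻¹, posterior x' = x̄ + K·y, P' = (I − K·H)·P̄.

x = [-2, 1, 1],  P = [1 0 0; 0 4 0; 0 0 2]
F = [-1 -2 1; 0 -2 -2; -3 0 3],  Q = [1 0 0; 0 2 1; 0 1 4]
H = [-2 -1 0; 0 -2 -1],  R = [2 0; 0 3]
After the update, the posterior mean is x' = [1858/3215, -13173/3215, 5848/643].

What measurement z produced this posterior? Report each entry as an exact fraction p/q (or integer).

z = [3, -1]

x̄ = F·x = [1, -4, 9]
P̄ = F·P·Fᵀ + Q = [20 12 9; 12 26 -11; 9 -11 31]
S = H·P̄·Hᵀ + R = [156 107; 107 94]
K = P̄·Hᵀ·S⁻¹ = [-1357/3215 416/3215; -313/3215 -1046/3215; 61/643 -131/643]
x' − x̄ = [-1357/3215, -313/3215, 61/643] = K·y
y = (KᵀK)⁻¹·Kᵀ·(x' − x̄) = [1, 0]
z = y + H·x̄ = [1, 0] + [2, -1] = [3, -1]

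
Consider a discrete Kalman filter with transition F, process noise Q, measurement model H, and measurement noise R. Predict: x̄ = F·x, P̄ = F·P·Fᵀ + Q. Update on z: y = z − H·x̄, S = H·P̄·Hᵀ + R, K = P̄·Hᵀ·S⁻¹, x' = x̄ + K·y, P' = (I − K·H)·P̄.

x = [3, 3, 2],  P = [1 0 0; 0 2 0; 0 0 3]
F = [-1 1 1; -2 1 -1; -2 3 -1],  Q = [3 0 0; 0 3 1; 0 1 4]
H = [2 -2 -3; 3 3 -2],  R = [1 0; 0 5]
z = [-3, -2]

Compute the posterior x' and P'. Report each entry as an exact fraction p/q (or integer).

x' = [172889/44159, -71711/44159, 206696/44159]
P' = [219771/44159 -74210/44159 196094/44159; -74210/44159 36774/44159 -71779/44159; 196094/44159 -71779/44159 182075/44159]

x̄ = F·x = [2, -5, 1]
P̄ = F·P·Fᵀ + Q = [9 1 5; 1 12 14; 5 14 29]
y = z − H·x̄ = [-14, 9]
S = H·P̄·Hᵀ + R = [446 21; 21 100]
K = P̄·Hᵀ·S⁻¹ = [-320/44159 8899/44159; -6631/44159 6250/44159; -10479/44159 1759/44159]
x' = x̄ + K·y = [172889/44159, -71711/44159, 206696/44159]
P' = (I − K·H)·P̄ = [219771/44159 -74210/44159 196094/44159; -74210/44159 36774/44159 -71779/44159; 196094/44159 -71779/44159 182075/44159]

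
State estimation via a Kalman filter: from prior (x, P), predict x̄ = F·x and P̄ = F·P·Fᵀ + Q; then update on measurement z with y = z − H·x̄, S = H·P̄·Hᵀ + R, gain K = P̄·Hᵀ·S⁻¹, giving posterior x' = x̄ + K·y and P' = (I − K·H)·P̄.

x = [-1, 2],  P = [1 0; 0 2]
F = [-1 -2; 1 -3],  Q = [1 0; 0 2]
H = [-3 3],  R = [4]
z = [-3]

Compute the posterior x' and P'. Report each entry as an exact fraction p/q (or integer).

x' = [-228/85, -65/17]
P' = [841/85 169/17; 169/17 177/17]

x̄ = F·x = [-3, -7]
P̄ = F·P·Fᵀ + Q = [10 11; 11 21]
y = z − H·x̄ = [9]
S = H·P̄·Hᵀ + R = [85]
K = P̄·Hᵀ·S⁻¹ = [3/85; 6/17]
x' = x̄ + K·y = [-228/85, -65/17]
P' = (I − K·H)·P̄ = [841/85 169/17; 169/17 177/17]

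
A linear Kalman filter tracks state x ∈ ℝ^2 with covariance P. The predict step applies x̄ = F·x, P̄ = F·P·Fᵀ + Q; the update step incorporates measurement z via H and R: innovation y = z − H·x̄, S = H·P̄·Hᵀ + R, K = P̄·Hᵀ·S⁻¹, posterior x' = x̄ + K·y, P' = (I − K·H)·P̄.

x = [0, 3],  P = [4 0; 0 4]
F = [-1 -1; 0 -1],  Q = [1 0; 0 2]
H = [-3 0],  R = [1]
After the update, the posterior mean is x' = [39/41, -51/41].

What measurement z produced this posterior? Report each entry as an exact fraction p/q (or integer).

z = [-3]

x̄ = F·x = [-3, -3]
P̄ = F·P·Fᵀ + Q = [9 4; 4 6]
S = H·P̄·Hᵀ + R = [82]
K = P̄·Hᵀ·S⁻¹ = [-27/82; -6/41]
x' − x̄ = [162/41, 72/41] = K·y
y = (KᵀK)⁻¹·Kᵀ·(x' − x̄) = [-12]
z = y + H·x̄ = [-12] + [9] = [-3]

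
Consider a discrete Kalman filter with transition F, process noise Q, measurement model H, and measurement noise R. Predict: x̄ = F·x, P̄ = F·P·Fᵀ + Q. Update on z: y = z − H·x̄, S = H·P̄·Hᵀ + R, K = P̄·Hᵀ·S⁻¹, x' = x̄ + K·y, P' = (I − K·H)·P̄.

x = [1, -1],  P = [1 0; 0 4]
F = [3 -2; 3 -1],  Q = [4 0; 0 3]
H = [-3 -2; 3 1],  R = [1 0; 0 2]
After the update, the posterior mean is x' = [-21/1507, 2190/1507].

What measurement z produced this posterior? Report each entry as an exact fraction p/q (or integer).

z = [-3, 1]

x̄ = F·x = [5, 4]
P̄ = F·P·Fᵀ + Q = [29 17; 17 16]
S = H·P̄·Hᵀ + R = [530 -446; -446 381]
K = P̄·Hᵀ·S⁻¹ = [283/3014 577/1507; -1741/3014 -754/1507]
x' − x̄ = [-7556/1507, -3838/1507] = K·y
y = (KᵀK)⁻¹·Kᵀ·(x' − x̄) = [20, -18]
z = y + H·x̄ = [20, -18] + [-23, 19] = [-3, 1]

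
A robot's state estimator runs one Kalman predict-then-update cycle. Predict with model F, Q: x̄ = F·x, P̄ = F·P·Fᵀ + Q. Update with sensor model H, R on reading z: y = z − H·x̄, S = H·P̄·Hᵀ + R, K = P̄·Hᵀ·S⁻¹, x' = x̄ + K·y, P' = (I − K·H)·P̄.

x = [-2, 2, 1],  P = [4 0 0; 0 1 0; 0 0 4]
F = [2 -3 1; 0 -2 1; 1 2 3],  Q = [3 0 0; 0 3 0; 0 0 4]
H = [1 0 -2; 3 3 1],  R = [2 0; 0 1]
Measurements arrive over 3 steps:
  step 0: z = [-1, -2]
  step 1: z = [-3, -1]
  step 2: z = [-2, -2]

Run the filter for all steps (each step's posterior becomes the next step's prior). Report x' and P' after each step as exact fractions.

step 0: x' = [-12340/14927, 4075/59708, 6591/29854], P' = [47348/14927 -53595/14927 21760/14927; -53595/14927 252327/59708 -54035/29854; 21760/14927 -54035/29854 17293/14927]
step 1: x' = [-3152125832/2710937855, 2912150547/5421875710, 2343611639/2710937855], P' = [3788684128/2710937855 -4104482169/2710937855 1462482014/2710937855; -4104482169/2710937855 9734277899/5421875710 -1982032177/2710937855; 1462482014/2710937855 -1982032177/2710937855 1802619032/2710937855]
step 2: x' = [-116109737733227/105493781515014, 52118793650195/210987563030028, 61190760056405/105493781515014], P' = [73525798194905/52746890757507 -159352145883023/105493781515014 28406797837477/52746890757507; -159352145883023/105493781515014 378080810366831/210987563030028 -77027879560585/105493781515014; 28406797837477/52746890757507 -77027879560585/105493781515014 35044176918647/52746890757507]

step 0: x̄ = F·x = [-9, -3, 5]
step 0: P̄ = F·P·Fᵀ + Q = [32 10 14; 10 11 8; 14 8 48]
step 0: y = z − H·x̄ = [18, 29]
step 0: S = H·P̄·Hᵀ + R = [170 -88; -88 748]
step 0: K = P̄·Hᵀ·S⁻¹ = [174/1357 3019/14927; 20/1357 5771/59708; -583/1357 3041/29854]
step 0: x' = x̄ + K·y = [-12340/14927, 4075/59708, 6591/29854]
step 0: P' = (I − K·H)·P̄ = [47348/14927 -53595/14927 21760/14927; -53595/14927 252327/59708 -54035/29854; 21760/14927 -54035/29854 17293/14927]
step 1: x̄ = F·x = [-1657/1012, 1258/14927, -416/14927]
step 1: P̄ = F·P·Fᵀ + Q = [116033/1012 13369/253 948/253; 13369/253 422471/14927 36572/14927; 948/253 36572/14927 106990/14927]
step 1: y = z − H·x̄ = [-7699/5428, 220149/59708]
step 1: S = H·P̄·Hᵀ + R = [707481/5428 2468255/5428; 2468255/5428 136321755/59708]
step 1: K = P̄·Hᵀ·S⁻¹ = [86372010/542187571 515087891/2710937855; -28083563/1084375142 611876329/5421875710; -214275605/542187571 243968543/2710937855]
step 1: x' = x̄ + K·y = [-3152125832/2710937855, 2912150547/5421875710, 2343611639/2710937855]
step 1: P' = (I − K·H)·P̄ = [3788684128/2710937855 -4104482169/2710937855 1462482014/2710937855; -4104482169/2710937855 9734277899/5421875710 -1982032177/2710937855; 1462482014/2710937855 -1982032177/2710937855 1802619032/2710937855]
step 2: x̄ = F·x = [-16657731691/5421875710, -568538908/2710937855, 6790859632/2710937855]
step 2: P̄ = F·P·Fᵀ + Q = [271780653601/5421875710 60258506318/2710937855 3789508823/2710937855; 60258506318/2710937855 37332117103/2710937855 3538876358/2710937855; 3789508823/2710937855 3538876358/2710937855 18897139918/2710937855]
step 2: y = z − H·x̄ = [451745463/74272270, 28958957837/5421875710]
step 2: S = H·P̄·Hᵀ + R = [5527197997/74272270 13985518281/74272270; 13985518281/74272270 5418466995429/5421875710]
step 2: K = P̄·Hᵀ·S⁻¹ = [5570734173317/35164593838338 19911947195315/105493781515014; -1765462253951/70329187676676 24073796681185/210987563030028; -13893851999939/35164593838338 9445502180401/105493781515014]
step 2: x' = x̄ + K·y = [-116109737733227/105493781515014, 52118793650195/210987563030028, 61190760056405/105493781515014]
step 2: P' = (I − K·H)·P̄ = [73525798194905/52746890757507 -159352145883023/105493781515014 28406797837477/52746890757507; -159352145883023/105493781515014 378080810366831/210987563030028 -77027879560585/105493781515014; 28406797837477/52746890757507 -77027879560585/105493781515014 35044176918647/52746890757507]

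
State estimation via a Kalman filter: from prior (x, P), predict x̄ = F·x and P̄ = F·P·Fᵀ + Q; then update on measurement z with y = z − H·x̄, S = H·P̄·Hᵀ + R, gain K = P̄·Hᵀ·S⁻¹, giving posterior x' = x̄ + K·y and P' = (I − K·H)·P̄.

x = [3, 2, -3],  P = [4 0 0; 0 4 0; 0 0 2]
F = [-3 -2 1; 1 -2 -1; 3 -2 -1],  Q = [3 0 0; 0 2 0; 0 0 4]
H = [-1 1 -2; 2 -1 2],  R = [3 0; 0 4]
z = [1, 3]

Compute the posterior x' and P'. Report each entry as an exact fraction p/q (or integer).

x' = [1447/824, 855/412, 63/412]
P' = [5017/824 -495/412 -1013/206; -495/412 2081/206 641/103; -1013/206 641/103 1479/206]

x̄ = F·x = [-16, 2, 8]
P̄ = F·P·Fᵀ + Q = [57 2 -22; 2 24 30; -22 30 58]
y = z − H·x̄ = [-1, 21]
S = H·P̄·Hᵀ + R = [104 -112; -112 184]
K = P̄·Hᵀ·S⁻¹ = [699/824 365/412; -157/412 -3/206; -221/206 -175/412]
x' = x̄ + K·y = [1447/824, 855/412, 63/412]
P' = (I − K·H)·P̄ = [5017/824 -495/412 -1013/206; -495/412 2081/206 641/103; -1013/206 641/103 1479/206]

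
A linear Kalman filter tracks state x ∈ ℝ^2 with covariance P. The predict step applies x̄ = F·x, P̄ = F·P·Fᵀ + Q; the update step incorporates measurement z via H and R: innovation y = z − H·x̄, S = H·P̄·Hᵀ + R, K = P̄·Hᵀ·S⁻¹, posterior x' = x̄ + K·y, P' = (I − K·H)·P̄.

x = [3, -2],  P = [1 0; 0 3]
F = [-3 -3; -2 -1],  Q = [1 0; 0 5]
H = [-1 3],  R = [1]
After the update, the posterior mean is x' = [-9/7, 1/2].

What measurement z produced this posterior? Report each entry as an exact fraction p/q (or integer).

z = [3]

x̄ = F·x = [-3, -4]
P̄ = F·P·Fᵀ + Q = [37 15; 15 12]
S = H·P̄·Hᵀ + R = [56]
K = P̄·Hᵀ·S⁻¹ = [1/7; 3/8]
x' − x̄ = [12/7, 9/2] = K·y
y = (KᵀK)⁻¹·Kᵀ·(x' − x̄) = [12]
z = y + H·x̄ = [12] + [-9] = [3]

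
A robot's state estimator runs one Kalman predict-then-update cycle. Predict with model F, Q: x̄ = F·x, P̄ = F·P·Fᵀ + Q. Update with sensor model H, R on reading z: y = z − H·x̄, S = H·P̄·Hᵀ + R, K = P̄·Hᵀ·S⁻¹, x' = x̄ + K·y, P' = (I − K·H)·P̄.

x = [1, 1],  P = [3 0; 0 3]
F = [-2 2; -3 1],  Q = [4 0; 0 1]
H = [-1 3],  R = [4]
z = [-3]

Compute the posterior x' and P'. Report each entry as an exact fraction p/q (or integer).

x̄ = F·x = [0, -2]
P̄ = F·P·Fᵀ + Q = [28 24; 24 31]
y = z − H·x̄ = [3]
S = H·P̄·Hᵀ + R = [167]
K = P̄·Hᵀ·S⁻¹ = [44/167; 69/167]
x' = x̄ + K·y = [132/167, -127/167]
P' = (I − K·H)·P̄ = [2740/167 972/167; 972/167 416/167]

x' = [132/167, -127/167]
P' = [2740/167 972/167; 972/167 416/167]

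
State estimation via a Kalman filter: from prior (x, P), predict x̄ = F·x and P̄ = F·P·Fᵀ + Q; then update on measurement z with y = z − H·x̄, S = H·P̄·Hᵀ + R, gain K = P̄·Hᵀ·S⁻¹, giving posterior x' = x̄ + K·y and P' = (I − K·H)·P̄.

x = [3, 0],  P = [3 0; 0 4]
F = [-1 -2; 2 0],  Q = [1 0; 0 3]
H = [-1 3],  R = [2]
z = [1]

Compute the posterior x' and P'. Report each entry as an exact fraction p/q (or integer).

x' = [181/193, 138/193]
P' = [2416/193 780/193; 780/193 294/193]

x̄ = F·x = [-3, 6]
P̄ = F·P·Fᵀ + Q = [20 -6; -6 15]
y = z − H·x̄ = [-20]
S = H·P̄·Hᵀ + R = [193]
K = P̄·Hᵀ·S⁻¹ = [-38/193; 51/193]
x' = x̄ + K·y = [181/193, 138/193]
P' = (I − K·H)·P̄ = [2416/193 780/193; 780/193 294/193]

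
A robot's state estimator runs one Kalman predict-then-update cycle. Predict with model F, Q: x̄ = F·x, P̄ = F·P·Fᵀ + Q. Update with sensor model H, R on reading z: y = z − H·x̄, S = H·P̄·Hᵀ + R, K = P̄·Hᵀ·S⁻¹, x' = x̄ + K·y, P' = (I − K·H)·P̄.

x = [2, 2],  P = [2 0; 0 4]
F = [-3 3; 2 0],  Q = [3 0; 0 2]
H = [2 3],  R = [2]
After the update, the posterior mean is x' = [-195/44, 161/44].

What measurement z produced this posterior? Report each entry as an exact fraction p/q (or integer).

z = [2]

x̄ = F·x = [0, 4]
P̄ = F·P·Fᵀ + Q = [57 -12; -12 10]
S = H·P̄·Hᵀ + R = [176]
K = P̄·Hᵀ·S⁻¹ = [39/88; 3/88]
x' − x̄ = [-195/44, -15/44] = K·y
y = (KᵀK)⁻¹·Kᵀ·(x' − x̄) = [-10]
z = y + H·x̄ = [-10] + [12] = [2]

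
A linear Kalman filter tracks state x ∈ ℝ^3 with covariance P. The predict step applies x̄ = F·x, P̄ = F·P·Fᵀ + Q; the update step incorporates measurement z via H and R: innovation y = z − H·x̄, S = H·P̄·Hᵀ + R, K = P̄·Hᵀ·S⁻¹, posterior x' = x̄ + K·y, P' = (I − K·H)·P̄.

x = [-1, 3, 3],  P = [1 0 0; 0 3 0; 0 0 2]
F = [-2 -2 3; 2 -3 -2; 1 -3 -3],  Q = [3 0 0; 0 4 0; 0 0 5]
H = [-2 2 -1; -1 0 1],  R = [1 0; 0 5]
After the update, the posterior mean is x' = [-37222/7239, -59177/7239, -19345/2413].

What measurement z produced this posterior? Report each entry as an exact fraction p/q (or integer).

x̄ = F·x = [5, -17, -19]
P̄ = F·P·Fᵀ + Q = [37 2 -2; 2 43 41; -2 41 51]
S = H·P̄·Hᵀ + R = [184 103; 103 97]
K = P̄·Hᵀ·S⁻¹ = [-2579/7239 -172/7239; -40/7239 2953/7239; -688/2413 2049/2413]
x' − x̄ = [-73417/7239, 63886/7239, 26502/2413] = K·y
y = (KᵀK)⁻¹·Kᵀ·(x' − x̄) = [27, 22]
z = y + H·x̄ = [27, 22] + [-25, -24] = [2, -2]

z = [2, -2]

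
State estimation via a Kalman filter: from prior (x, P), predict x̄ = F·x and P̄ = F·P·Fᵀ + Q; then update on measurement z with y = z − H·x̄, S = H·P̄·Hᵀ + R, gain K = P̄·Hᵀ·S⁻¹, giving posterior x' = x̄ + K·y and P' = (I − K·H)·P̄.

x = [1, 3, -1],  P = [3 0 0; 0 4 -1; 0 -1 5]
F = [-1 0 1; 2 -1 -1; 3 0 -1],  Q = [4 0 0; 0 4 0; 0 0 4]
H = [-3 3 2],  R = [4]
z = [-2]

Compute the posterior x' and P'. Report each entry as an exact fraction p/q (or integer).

x̄ = F·x = [-2, 0, 4]
P̄ = F·P·Fᵀ + Q = [12 -10 -14; -10 23 22; -14 22 36]
y = z − H·x̄ = [-16]
S = H·P̄·Hᵀ + R = [1075]
K = P̄·Hᵀ·S⁻¹ = [-94/1075; 143/1075; 36/215]
x' = x̄ + K·y = [-646/1075, -2288/1075, 284/215]
P' = (I − K·H)·P̄ = [4064/1075 2692/1075 374/215; 2692/1075 4276/1075 -418/215; 374/215 -418/215 252/43]

x' = [-646/1075, -2288/1075, 284/215]
P' = [4064/1075 2692/1075 374/215; 2692/1075 4276/1075 -418/215; 374/215 -418/215 252/43]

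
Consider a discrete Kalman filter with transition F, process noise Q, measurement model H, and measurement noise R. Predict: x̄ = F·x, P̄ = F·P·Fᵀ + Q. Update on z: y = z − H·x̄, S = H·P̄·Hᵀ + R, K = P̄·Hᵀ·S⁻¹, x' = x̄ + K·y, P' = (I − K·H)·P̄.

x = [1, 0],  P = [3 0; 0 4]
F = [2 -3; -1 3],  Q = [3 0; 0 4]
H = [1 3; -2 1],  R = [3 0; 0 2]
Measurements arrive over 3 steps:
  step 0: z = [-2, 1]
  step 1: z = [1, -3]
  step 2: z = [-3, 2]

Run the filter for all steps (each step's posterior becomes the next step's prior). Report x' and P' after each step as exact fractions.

step 0: x' = [-1579/2516, -710/1887], P' = [1035/2516 -7/629; -7/629 174/629]
step 1: x' = [791289/605278, -177047/907917], P' = [241155/605278 -2862/302639; -2862/302639 246494/907917]
step 2: x' = [-72273302/71498689, -115642802/214496067], P' = [56936079/142997378 -670930/71498689; -670930/71498689 19408750/71498689]

step 0: x̄ = F·x = [2, -1]
step 0: P̄ = F·P·Fᵀ + Q = [51 -42; -42 43]
step 0: y = z − H·x̄ = [-1, 6]
step 0: S = H·P̄·Hᵀ + R = [189 237; 237 417]
step 0: K = P̄·Hᵀ·S⁻¹ = [317/2516 -1049/2516; 515/1887 94/629]
step 0: x' = x̄ + K·y = [-1579/2516, -710/1887]
step 0: P' = (I − K·H)·P̄ = [1035/2516 -7/629; -7/629 174/629]
step 1: x̄ = F·x = [-159/1258, -1261/2516]
step 1: P̄ = F·P·Fᵀ + Q = [4572/629 -4293/1258; -4293/1258 17531/2516]
step 1: y = z − H·x̄ = [6617/2516, -6923/2516]
step 1: S = H·P̄·Hᵀ + R = [132099/2516 58947/2516; 58947/2516 130059/2516]
step 1: K = P̄·Hᵀ·S⁻¹ = [74661/605278 -244017/605278; 243632/907917 131833/907917]
step 1: x' = x̄ + K·y = [791289/605278, -177047/907917]
step 1: P' = (I − K·H)·P̄ = [241155/605278 -2862/302639; -2862/302639 246494/907917]
step 2: x̄ = F·x = [968336/302639, -1145383/605278]
step 2: P̄ = F·P·Fᵀ + Q = [2164053/302639 -1006395/302639; -1006395/302639 4175575/605278]
step 2: y = z − H·x̄ = [-316357/605278, 6229283/605278]
step 2: S = H·P̄·Hᵀ + R = [31647375/605278 13934463/605278; 13934463/605278 30749715/605278]
step 2: K = P̄·Hᵀ·S⁻¹ = [17636833/142997378 -57607009/142997378; 57555320/214496067 10375305/71498689]
step 2: x' = x̄ + K·y = [-72273302/71498689, -115642802/214496067]
step 2: P' = (I − K·H)·P̄ = [56936079/142997378 -670930/71498689; -670930/71498689 19408750/71498689]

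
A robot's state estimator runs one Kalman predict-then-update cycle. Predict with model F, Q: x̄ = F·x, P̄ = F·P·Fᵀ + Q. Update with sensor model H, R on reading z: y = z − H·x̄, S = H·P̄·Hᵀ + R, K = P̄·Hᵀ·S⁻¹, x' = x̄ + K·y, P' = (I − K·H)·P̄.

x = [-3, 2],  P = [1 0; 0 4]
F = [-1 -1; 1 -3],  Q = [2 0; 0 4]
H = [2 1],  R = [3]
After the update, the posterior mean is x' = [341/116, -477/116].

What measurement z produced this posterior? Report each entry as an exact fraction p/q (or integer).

z = [2]

x̄ = F·x = [1, -9]
P̄ = F·P·Fᵀ + Q = [7 11; 11 41]
S = H·P̄·Hᵀ + R = [116]
K = P̄·Hᵀ·S⁻¹ = [25/116; 63/116]
x' − x̄ = [225/116, 567/116] = K·y
y = (KᵀK)⁻¹·Kᵀ·(x' − x̄) = [9]
z = y + H·x̄ = [9] + [-7] = [2]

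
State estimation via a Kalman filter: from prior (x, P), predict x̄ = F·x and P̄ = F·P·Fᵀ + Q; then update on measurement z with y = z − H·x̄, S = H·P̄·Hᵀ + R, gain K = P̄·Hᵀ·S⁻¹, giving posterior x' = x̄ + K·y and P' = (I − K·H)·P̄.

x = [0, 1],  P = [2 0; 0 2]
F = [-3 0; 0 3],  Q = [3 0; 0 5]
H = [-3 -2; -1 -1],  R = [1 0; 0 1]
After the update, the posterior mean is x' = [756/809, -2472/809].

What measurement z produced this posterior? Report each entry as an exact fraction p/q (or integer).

z = [3, 3]

x̄ = F·x = [0, 3]
P̄ = F·P·Fᵀ + Q = [21 0; 0 23]
S = H·P̄·Hᵀ + R = [282 109; 109 45]
K = P̄·Hᵀ·S⁻¹ = [-546/809 945/809; 437/809 -1472/809]
x' − x̄ = [756/809, -4899/809] = K·y
y = (KᵀK)⁻¹·Kᵀ·(x' − x̄) = [9, 6]
z = y + H·x̄ = [9, 6] + [-6, -3] = [3, 3]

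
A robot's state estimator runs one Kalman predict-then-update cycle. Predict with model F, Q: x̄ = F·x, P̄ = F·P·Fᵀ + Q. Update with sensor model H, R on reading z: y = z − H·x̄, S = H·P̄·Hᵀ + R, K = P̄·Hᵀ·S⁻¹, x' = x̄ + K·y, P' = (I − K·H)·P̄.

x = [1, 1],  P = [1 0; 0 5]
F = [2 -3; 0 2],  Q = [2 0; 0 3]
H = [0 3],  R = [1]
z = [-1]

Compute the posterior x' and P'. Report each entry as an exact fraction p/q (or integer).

x' = [211/104, -67/208]
P' = [627/52 -15/104; -15/104 23/208]

x̄ = F·x = [-1, 2]
P̄ = F·P·Fᵀ + Q = [51 -30; -30 23]
y = z − H·x̄ = [-7]
S = H·P̄·Hᵀ + R = [208]
K = P̄·Hᵀ·S⁻¹ = [-45/104; 69/208]
x' = x̄ + K·y = [211/104, -67/208]
P' = (I − K·H)·P̄ = [627/52 -15/104; -15/104 23/208]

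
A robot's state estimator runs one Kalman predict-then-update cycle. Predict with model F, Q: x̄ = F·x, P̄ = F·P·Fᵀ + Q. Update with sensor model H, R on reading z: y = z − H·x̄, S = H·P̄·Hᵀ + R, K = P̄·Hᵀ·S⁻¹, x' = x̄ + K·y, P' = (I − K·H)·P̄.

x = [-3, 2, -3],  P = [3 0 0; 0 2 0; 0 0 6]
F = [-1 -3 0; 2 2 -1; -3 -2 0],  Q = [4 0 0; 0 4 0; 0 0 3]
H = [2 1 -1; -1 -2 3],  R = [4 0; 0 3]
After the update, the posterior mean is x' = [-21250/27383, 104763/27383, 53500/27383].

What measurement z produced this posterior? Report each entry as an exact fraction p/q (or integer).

z = [1, -1]

x̄ = F·x = [-3, 1, 5]
P̄ = F·P·Fᵀ + Q = [25 -18 21; -18 30 -26; 21 -26 38]
S = H·P̄·Hᵀ + R = [68 -117; -117 604]
K = P̄·Hᵀ·S⁻¹ = [15302/27383 6319/27383; -1960/27383 -5820/27383; 3677/27383 7286/27383]
x' − x̄ = [60899/27383, 77380/27383, -83415/27383] = K·y
y = (KᵀK)⁻¹·Kᵀ·(x' − x̄) = [11, -17]
z = y + H·x̄ = [11, -17] + [-10, 16] = [1, -1]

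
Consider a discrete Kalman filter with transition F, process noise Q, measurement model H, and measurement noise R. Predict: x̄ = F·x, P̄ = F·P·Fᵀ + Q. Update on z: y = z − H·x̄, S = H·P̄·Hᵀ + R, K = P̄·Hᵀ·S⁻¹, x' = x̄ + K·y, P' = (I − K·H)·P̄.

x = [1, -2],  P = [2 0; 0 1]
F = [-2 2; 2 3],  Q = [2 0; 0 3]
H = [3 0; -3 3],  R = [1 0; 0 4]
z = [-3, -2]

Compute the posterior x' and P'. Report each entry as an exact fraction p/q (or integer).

x̄ = F·x = [-6, -4]
P̄ = F·P·Fᵀ + Q = [14 -2; -2 20]
y = z − H·x̄ = [15, -8]
S = H·P̄·Hᵀ + R = [127 -144; -144 346]
K = P̄·Hᵀ·S⁻¹ = [3810/11603 -24/11603; 3714/11603 3759/11603]
x' = x̄ + K·y = [-12276/11603, -20774/11603]
P' = (I − K·H)·P̄ = [1270/11603 1238/11603; 1238/11603 6250/11603]

x' = [-12276/11603, -20774/11603]
P' = [1270/11603 1238/11603; 1238/11603 6250/11603]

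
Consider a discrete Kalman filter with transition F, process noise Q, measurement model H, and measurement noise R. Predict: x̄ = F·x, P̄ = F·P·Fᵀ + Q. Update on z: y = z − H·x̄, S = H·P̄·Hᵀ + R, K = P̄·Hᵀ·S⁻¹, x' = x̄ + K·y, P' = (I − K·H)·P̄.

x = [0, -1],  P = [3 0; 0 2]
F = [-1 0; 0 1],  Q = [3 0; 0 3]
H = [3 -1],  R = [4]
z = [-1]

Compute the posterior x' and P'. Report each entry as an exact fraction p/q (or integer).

x' = [-4/7, -53/63]
P' = [6/7 10/7; 10/7 290/63]

x̄ = F·x = [0, -1]
P̄ = F·P·Fᵀ + Q = [6 0; 0 5]
y = z − H·x̄ = [-2]
S = H·P̄·Hᵀ + R = [63]
K = P̄·Hᵀ·S⁻¹ = [2/7; -5/63]
x' = x̄ + K·y = [-4/7, -53/63]
P' = (I − K·H)·P̄ = [6/7 10/7; 10/7 290/63]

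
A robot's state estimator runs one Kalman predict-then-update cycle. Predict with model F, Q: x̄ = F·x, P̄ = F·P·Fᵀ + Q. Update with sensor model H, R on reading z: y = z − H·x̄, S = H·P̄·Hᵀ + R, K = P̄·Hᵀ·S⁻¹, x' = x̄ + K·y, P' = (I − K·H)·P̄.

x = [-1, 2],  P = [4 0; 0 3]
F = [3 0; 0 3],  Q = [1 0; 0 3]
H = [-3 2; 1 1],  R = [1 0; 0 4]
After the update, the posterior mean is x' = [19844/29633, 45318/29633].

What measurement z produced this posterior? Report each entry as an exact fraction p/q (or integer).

z = [1, 2]

x̄ = F·x = [-3, 6]
P̄ = F·P·Fᵀ + Q = [37 0; 0 30]
S = H·P̄·Hᵀ + R = [454 -51; -51 71]
K = P̄·Hᵀ·S⁻¹ = [-5994/29633 11137/29633; 5790/29633 16680/29633]
x' − x̄ = [108743/29633, -132480/29633] = K·y
y = (KᵀK)⁻¹·Kᵀ·(x' − x̄) = [-20, -1]
z = y + H·x̄ = [-20, -1] + [21, 3] = [1, 2]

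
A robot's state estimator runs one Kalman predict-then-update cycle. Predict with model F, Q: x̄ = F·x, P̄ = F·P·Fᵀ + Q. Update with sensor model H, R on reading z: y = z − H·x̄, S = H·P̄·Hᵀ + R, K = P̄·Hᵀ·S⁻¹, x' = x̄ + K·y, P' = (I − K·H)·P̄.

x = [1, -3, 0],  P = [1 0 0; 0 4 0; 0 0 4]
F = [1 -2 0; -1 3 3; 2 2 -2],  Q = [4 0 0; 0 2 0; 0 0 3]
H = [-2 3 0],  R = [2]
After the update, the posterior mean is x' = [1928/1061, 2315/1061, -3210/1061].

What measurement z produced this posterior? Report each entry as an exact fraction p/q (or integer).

z = [3]

x̄ = F·x = [7, -10, -4]
P̄ = F·P·Fᵀ + Q = [21 -25 -14; -25 75 -2; -14 -2 39]
S = H·P̄·Hᵀ + R = [1061]
K = P̄·Hᵀ·S⁻¹ = [-117/1061; 275/1061; 22/1061]
x' − x̄ = [-5499/1061, 12925/1061, 1034/1061] = K·y
y = (KᵀK)⁻¹·Kᵀ·(x' − x̄) = [47]
z = y + H·x̄ = [47] + [-44] = [3]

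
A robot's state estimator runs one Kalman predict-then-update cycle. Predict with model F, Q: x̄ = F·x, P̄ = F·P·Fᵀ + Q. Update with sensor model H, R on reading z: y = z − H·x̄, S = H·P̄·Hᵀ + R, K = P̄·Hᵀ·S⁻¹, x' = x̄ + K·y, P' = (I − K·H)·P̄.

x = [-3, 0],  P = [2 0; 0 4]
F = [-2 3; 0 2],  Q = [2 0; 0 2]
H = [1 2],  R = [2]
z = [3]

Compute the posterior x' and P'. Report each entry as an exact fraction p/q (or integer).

x̄ = F·x = [6, 0]
P̄ = F·P·Fᵀ + Q = [46 24; 24 18]
y = z − H·x̄ = [-3]
S = H·P̄·Hᵀ + R = [216]
K = P̄·Hᵀ·S⁻¹ = [47/108; 5/18]
x' = x̄ + K·y = [169/36, -5/6]
P' = (I − K·H)·P̄ = [275/54 -19/9; -19/9 4/3]

x' = [169/36, -5/6]
P' = [275/54 -19/9; -19/9 4/3]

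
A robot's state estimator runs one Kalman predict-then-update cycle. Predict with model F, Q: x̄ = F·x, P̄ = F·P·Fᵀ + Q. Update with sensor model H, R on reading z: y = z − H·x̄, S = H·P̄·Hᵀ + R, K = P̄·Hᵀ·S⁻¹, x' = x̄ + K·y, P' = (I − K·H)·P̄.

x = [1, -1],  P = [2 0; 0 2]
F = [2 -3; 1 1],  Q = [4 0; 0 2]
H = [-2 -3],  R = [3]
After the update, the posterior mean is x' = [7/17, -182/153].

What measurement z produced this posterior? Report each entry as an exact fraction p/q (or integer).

z = [3]

x̄ = F·x = [5, 0]
P̄ = F·P·Fᵀ + Q = [30 -2; -2 6]
S = H·P̄·Hᵀ + R = [153]
K = P̄·Hᵀ·S⁻¹ = [-6/17; -14/153]
x' − x̄ = [-78/17, -182/153] = K·y
y = (KᵀK)⁻¹·Kᵀ·(x' − x̄) = [13]
z = y + H·x̄ = [13] + [-10] = [3]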